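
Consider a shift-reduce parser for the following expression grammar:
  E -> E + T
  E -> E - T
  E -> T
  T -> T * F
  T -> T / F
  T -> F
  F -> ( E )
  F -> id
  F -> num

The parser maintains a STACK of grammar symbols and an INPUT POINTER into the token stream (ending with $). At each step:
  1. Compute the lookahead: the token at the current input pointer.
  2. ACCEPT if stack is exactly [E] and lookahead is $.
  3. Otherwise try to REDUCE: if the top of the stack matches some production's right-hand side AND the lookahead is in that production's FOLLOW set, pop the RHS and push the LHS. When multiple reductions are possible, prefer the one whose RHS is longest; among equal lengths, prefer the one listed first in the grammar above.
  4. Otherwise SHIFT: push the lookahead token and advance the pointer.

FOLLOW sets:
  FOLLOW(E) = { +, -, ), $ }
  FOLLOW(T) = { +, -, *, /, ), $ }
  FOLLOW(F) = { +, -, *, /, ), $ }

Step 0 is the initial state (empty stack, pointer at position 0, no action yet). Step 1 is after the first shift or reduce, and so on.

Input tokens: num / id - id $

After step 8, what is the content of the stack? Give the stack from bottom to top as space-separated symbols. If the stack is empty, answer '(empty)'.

Answer: E

Derivation:
Step 1: shift num. Stack=[num] ptr=1 lookahead=/ remaining=[/ id - id $]
Step 2: reduce F->num. Stack=[F] ptr=1 lookahead=/ remaining=[/ id - id $]
Step 3: reduce T->F. Stack=[T] ptr=1 lookahead=/ remaining=[/ id - id $]
Step 4: shift /. Stack=[T /] ptr=2 lookahead=id remaining=[id - id $]
Step 5: shift id. Stack=[T / id] ptr=3 lookahead=- remaining=[- id $]
Step 6: reduce F->id. Stack=[T / F] ptr=3 lookahead=- remaining=[- id $]
Step 7: reduce T->T / F. Stack=[T] ptr=3 lookahead=- remaining=[- id $]
Step 8: reduce E->T. Stack=[E] ptr=3 lookahead=- remaining=[- id $]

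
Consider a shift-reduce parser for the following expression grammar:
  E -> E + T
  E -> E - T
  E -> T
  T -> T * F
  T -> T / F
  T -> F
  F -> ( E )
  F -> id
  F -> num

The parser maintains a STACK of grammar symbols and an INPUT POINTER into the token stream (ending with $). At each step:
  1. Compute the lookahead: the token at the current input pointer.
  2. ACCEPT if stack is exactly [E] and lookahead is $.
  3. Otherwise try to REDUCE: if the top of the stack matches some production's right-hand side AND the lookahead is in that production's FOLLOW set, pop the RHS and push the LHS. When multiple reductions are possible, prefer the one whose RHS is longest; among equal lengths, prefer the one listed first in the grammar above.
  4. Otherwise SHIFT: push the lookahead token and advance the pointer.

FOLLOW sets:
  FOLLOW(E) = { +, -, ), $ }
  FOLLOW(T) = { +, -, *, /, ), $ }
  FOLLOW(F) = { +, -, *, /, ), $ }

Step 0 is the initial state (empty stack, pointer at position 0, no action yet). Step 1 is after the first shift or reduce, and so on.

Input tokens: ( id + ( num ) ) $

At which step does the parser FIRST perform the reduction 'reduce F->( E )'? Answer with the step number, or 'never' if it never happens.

Step 1: shift (. Stack=[(] ptr=1 lookahead=id remaining=[id + ( num ) ) $]
Step 2: shift id. Stack=[( id] ptr=2 lookahead=+ remaining=[+ ( num ) ) $]
Step 3: reduce F->id. Stack=[( F] ptr=2 lookahead=+ remaining=[+ ( num ) ) $]
Step 4: reduce T->F. Stack=[( T] ptr=2 lookahead=+ remaining=[+ ( num ) ) $]
Step 5: reduce E->T. Stack=[( E] ptr=2 lookahead=+ remaining=[+ ( num ) ) $]
Step 6: shift +. Stack=[( E +] ptr=3 lookahead=( remaining=[( num ) ) $]
Step 7: shift (. Stack=[( E + (] ptr=4 lookahead=num remaining=[num ) ) $]
Step 8: shift num. Stack=[( E + ( num] ptr=5 lookahead=) remaining=[) ) $]
Step 9: reduce F->num. Stack=[( E + ( F] ptr=5 lookahead=) remaining=[) ) $]
Step 10: reduce T->F. Stack=[( E + ( T] ptr=5 lookahead=) remaining=[) ) $]
Step 11: reduce E->T. Stack=[( E + ( E] ptr=5 lookahead=) remaining=[) ) $]
Step 12: shift ). Stack=[( E + ( E )] ptr=6 lookahead=) remaining=[) $]
Step 13: reduce F->( E ). Stack=[( E + F] ptr=6 lookahead=) remaining=[) $]

Answer: 13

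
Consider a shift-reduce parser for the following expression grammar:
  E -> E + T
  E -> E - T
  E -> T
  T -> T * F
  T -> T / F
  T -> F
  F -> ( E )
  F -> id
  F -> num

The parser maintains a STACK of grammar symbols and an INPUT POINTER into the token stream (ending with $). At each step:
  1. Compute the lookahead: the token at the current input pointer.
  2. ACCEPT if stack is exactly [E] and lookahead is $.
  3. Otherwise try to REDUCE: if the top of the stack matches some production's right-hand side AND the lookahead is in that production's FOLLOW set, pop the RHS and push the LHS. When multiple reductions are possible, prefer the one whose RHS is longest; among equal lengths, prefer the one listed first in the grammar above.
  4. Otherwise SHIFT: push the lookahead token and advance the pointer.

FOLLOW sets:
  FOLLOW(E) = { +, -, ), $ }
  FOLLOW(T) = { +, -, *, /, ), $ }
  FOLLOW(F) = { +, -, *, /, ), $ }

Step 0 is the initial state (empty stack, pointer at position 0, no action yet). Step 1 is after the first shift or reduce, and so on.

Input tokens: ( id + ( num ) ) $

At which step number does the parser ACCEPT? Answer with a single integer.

Answer: 20

Derivation:
Step 1: shift (. Stack=[(] ptr=1 lookahead=id remaining=[id + ( num ) ) $]
Step 2: shift id. Stack=[( id] ptr=2 lookahead=+ remaining=[+ ( num ) ) $]
Step 3: reduce F->id. Stack=[( F] ptr=2 lookahead=+ remaining=[+ ( num ) ) $]
Step 4: reduce T->F. Stack=[( T] ptr=2 lookahead=+ remaining=[+ ( num ) ) $]
Step 5: reduce E->T. Stack=[( E] ptr=2 lookahead=+ remaining=[+ ( num ) ) $]
Step 6: shift +. Stack=[( E +] ptr=3 lookahead=( remaining=[( num ) ) $]
Step 7: shift (. Stack=[( E + (] ptr=4 lookahead=num remaining=[num ) ) $]
Step 8: shift num. Stack=[( E + ( num] ptr=5 lookahead=) remaining=[) ) $]
Step 9: reduce F->num. Stack=[( E + ( F] ptr=5 lookahead=) remaining=[) ) $]
Step 10: reduce T->F. Stack=[( E + ( T] ptr=5 lookahead=) remaining=[) ) $]
Step 11: reduce E->T. Stack=[( E + ( E] ptr=5 lookahead=) remaining=[) ) $]
Step 12: shift ). Stack=[( E + ( E )] ptr=6 lookahead=) remaining=[) $]
Step 13: reduce F->( E ). Stack=[( E + F] ptr=6 lookahead=) remaining=[) $]
Step 14: reduce T->F. Stack=[( E + T] ptr=6 lookahead=) remaining=[) $]
Step 15: reduce E->E + T. Stack=[( E] ptr=6 lookahead=) remaining=[) $]
Step 16: shift ). Stack=[( E )] ptr=7 lookahead=$ remaining=[$]
Step 17: reduce F->( E ). Stack=[F] ptr=7 lookahead=$ remaining=[$]
Step 18: reduce T->F. Stack=[T] ptr=7 lookahead=$ remaining=[$]
Step 19: reduce E->T. Stack=[E] ptr=7 lookahead=$ remaining=[$]
Step 20: accept. Stack=[E] ptr=7 lookahead=$ remaining=[$]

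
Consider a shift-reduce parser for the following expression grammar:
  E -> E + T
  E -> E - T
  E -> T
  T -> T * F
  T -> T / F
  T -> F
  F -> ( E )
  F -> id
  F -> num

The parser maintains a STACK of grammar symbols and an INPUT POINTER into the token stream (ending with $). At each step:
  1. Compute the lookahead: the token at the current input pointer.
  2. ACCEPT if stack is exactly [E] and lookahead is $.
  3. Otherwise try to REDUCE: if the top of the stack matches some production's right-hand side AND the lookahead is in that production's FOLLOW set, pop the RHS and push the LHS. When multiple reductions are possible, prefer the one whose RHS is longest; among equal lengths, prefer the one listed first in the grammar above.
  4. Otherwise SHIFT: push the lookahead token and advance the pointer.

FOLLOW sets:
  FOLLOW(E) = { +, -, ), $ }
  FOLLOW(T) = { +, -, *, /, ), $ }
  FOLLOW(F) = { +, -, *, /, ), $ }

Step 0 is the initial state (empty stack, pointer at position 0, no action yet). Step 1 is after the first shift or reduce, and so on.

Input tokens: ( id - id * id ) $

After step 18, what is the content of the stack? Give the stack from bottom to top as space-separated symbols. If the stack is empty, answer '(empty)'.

Answer: E

Derivation:
Step 1: shift (. Stack=[(] ptr=1 lookahead=id remaining=[id - id * id ) $]
Step 2: shift id. Stack=[( id] ptr=2 lookahead=- remaining=[- id * id ) $]
Step 3: reduce F->id. Stack=[( F] ptr=2 lookahead=- remaining=[- id * id ) $]
Step 4: reduce T->F. Stack=[( T] ptr=2 lookahead=- remaining=[- id * id ) $]
Step 5: reduce E->T. Stack=[( E] ptr=2 lookahead=- remaining=[- id * id ) $]
Step 6: shift -. Stack=[( E -] ptr=3 lookahead=id remaining=[id * id ) $]
Step 7: shift id. Stack=[( E - id] ptr=4 lookahead=* remaining=[* id ) $]
Step 8: reduce F->id. Stack=[( E - F] ptr=4 lookahead=* remaining=[* id ) $]
Step 9: reduce T->F. Stack=[( E - T] ptr=4 lookahead=* remaining=[* id ) $]
Step 10: shift *. Stack=[( E - T *] ptr=5 lookahead=id remaining=[id ) $]
Step 11: shift id. Stack=[( E - T * id] ptr=6 lookahead=) remaining=[) $]
Step 12: reduce F->id. Stack=[( E - T * F] ptr=6 lookahead=) remaining=[) $]
Step 13: reduce T->T * F. Stack=[( E - T] ptr=6 lookahead=) remaining=[) $]
Step 14: reduce E->E - T. Stack=[( E] ptr=6 lookahead=) remaining=[) $]
Step 15: shift ). Stack=[( E )] ptr=7 lookahead=$ remaining=[$]
Step 16: reduce F->( E ). Stack=[F] ptr=7 lookahead=$ remaining=[$]
Step 17: reduce T->F. Stack=[T] ptr=7 lookahead=$ remaining=[$]
Step 18: reduce E->T. Stack=[E] ptr=7 lookahead=$ remaining=[$]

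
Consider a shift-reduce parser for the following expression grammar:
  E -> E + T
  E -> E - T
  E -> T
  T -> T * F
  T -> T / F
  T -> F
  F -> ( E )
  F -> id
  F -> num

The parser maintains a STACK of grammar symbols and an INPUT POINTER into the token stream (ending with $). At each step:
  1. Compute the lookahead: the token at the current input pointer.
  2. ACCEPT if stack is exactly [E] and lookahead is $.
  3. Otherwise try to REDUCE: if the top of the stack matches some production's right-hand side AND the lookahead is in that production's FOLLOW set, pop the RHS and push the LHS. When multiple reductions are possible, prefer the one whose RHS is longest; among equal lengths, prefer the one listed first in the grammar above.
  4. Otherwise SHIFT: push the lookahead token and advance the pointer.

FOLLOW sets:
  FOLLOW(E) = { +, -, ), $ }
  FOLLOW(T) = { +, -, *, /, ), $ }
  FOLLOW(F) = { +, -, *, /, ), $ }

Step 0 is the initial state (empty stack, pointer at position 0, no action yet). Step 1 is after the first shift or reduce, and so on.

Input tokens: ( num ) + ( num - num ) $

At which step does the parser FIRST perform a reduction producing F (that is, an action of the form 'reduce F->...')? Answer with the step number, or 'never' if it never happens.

Step 1: shift (. Stack=[(] ptr=1 lookahead=num remaining=[num ) + ( num - num ) $]
Step 2: shift num. Stack=[( num] ptr=2 lookahead=) remaining=[) + ( num - num ) $]
Step 3: reduce F->num. Stack=[( F] ptr=2 lookahead=) remaining=[) + ( num - num ) $]

Answer: 3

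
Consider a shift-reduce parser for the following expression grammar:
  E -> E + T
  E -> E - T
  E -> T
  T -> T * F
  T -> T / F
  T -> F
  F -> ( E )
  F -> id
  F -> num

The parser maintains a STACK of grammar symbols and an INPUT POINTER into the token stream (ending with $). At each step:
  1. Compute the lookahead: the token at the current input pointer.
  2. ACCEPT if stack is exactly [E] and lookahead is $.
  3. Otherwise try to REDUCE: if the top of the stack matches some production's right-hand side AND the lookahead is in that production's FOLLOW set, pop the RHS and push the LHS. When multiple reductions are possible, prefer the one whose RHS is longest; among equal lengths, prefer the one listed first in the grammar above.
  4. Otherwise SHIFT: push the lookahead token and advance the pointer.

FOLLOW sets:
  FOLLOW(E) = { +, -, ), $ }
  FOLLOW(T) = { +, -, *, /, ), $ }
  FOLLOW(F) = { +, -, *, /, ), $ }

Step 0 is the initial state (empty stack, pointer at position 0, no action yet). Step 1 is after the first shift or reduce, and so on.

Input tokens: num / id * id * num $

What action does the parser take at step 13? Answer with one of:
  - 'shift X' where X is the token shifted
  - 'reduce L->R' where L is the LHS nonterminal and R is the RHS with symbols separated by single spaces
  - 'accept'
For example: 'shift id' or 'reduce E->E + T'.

Step 1: shift num. Stack=[num] ptr=1 lookahead=/ remaining=[/ id * id * num $]
Step 2: reduce F->num. Stack=[F] ptr=1 lookahead=/ remaining=[/ id * id * num $]
Step 3: reduce T->F. Stack=[T] ptr=1 lookahead=/ remaining=[/ id * id * num $]
Step 4: shift /. Stack=[T /] ptr=2 lookahead=id remaining=[id * id * num $]
Step 5: shift id. Stack=[T / id] ptr=3 lookahead=* remaining=[* id * num $]
Step 6: reduce F->id. Stack=[T / F] ptr=3 lookahead=* remaining=[* id * num $]
Step 7: reduce T->T / F. Stack=[T] ptr=3 lookahead=* remaining=[* id * num $]
Step 8: shift *. Stack=[T *] ptr=4 lookahead=id remaining=[id * num $]
Step 9: shift id. Stack=[T * id] ptr=5 lookahead=* remaining=[* num $]
Step 10: reduce F->id. Stack=[T * F] ptr=5 lookahead=* remaining=[* num $]
Step 11: reduce T->T * F. Stack=[T] ptr=5 lookahead=* remaining=[* num $]
Step 12: shift *. Stack=[T *] ptr=6 lookahead=num remaining=[num $]
Step 13: shift num. Stack=[T * num] ptr=7 lookahead=$ remaining=[$]

Answer: shift num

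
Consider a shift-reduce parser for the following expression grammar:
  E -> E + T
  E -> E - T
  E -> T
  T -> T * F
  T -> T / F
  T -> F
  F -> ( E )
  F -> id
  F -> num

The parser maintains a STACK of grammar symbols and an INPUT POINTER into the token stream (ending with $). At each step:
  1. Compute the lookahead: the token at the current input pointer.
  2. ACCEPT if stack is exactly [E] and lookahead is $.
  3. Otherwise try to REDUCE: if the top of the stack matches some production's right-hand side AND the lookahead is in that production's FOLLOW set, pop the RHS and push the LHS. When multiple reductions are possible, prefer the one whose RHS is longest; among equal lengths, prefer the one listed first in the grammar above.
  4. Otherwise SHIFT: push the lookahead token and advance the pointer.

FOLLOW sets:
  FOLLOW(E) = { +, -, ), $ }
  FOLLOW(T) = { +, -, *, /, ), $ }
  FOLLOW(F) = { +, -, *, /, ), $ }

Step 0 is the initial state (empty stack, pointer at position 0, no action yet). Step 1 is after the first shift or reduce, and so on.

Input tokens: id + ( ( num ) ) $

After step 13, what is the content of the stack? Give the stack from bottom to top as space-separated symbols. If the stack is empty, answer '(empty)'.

Step 1: shift id. Stack=[id] ptr=1 lookahead=+ remaining=[+ ( ( num ) ) $]
Step 2: reduce F->id. Stack=[F] ptr=1 lookahead=+ remaining=[+ ( ( num ) ) $]
Step 3: reduce T->F. Stack=[T] ptr=1 lookahead=+ remaining=[+ ( ( num ) ) $]
Step 4: reduce E->T. Stack=[E] ptr=1 lookahead=+ remaining=[+ ( ( num ) ) $]
Step 5: shift +. Stack=[E +] ptr=2 lookahead=( remaining=[( ( num ) ) $]
Step 6: shift (. Stack=[E + (] ptr=3 lookahead=( remaining=[( num ) ) $]
Step 7: shift (. Stack=[E + ( (] ptr=4 lookahead=num remaining=[num ) ) $]
Step 8: shift num. Stack=[E + ( ( num] ptr=5 lookahead=) remaining=[) ) $]
Step 9: reduce F->num. Stack=[E + ( ( F] ptr=5 lookahead=) remaining=[) ) $]
Step 10: reduce T->F. Stack=[E + ( ( T] ptr=5 lookahead=) remaining=[) ) $]
Step 11: reduce E->T. Stack=[E + ( ( E] ptr=5 lookahead=) remaining=[) ) $]
Step 12: shift ). Stack=[E + ( ( E )] ptr=6 lookahead=) remaining=[) $]
Step 13: reduce F->( E ). Stack=[E + ( F] ptr=6 lookahead=) remaining=[) $]

Answer: E + ( F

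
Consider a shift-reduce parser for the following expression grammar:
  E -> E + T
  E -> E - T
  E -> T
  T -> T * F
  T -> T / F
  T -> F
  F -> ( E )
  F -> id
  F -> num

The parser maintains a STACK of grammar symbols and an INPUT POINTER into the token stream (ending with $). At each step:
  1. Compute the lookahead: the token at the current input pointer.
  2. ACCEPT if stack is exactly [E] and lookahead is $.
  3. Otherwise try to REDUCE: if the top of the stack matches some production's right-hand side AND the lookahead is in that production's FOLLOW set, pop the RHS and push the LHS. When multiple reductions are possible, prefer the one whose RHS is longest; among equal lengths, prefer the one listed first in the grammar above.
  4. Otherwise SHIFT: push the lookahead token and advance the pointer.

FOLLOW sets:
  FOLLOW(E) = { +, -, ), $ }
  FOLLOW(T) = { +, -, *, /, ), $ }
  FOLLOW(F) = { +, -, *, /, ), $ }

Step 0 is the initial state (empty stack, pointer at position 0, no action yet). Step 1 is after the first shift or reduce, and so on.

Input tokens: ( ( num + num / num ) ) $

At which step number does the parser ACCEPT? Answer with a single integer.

Answer: 24

Derivation:
Step 1: shift (. Stack=[(] ptr=1 lookahead=( remaining=[( num + num / num ) ) $]
Step 2: shift (. Stack=[( (] ptr=2 lookahead=num remaining=[num + num / num ) ) $]
Step 3: shift num. Stack=[( ( num] ptr=3 lookahead=+ remaining=[+ num / num ) ) $]
Step 4: reduce F->num. Stack=[( ( F] ptr=3 lookahead=+ remaining=[+ num / num ) ) $]
Step 5: reduce T->F. Stack=[( ( T] ptr=3 lookahead=+ remaining=[+ num / num ) ) $]
Step 6: reduce E->T. Stack=[( ( E] ptr=3 lookahead=+ remaining=[+ num / num ) ) $]
Step 7: shift +. Stack=[( ( E +] ptr=4 lookahead=num remaining=[num / num ) ) $]
Step 8: shift num. Stack=[( ( E + num] ptr=5 lookahead=/ remaining=[/ num ) ) $]
Step 9: reduce F->num. Stack=[( ( E + F] ptr=5 lookahead=/ remaining=[/ num ) ) $]
Step 10: reduce T->F. Stack=[( ( E + T] ptr=5 lookahead=/ remaining=[/ num ) ) $]
Step 11: shift /. Stack=[( ( E + T /] ptr=6 lookahead=num remaining=[num ) ) $]
Step 12: shift num. Stack=[( ( E + T / num] ptr=7 lookahead=) remaining=[) ) $]
Step 13: reduce F->num. Stack=[( ( E + T / F] ptr=7 lookahead=) remaining=[) ) $]
Step 14: reduce T->T / F. Stack=[( ( E + T] ptr=7 lookahead=) remaining=[) ) $]
Step 15: reduce E->E + T. Stack=[( ( E] ptr=7 lookahead=) remaining=[) ) $]
Step 16: shift ). Stack=[( ( E )] ptr=8 lookahead=) remaining=[) $]
Step 17: reduce F->( E ). Stack=[( F] ptr=8 lookahead=) remaining=[) $]
Step 18: reduce T->F. Stack=[( T] ptr=8 lookahead=) remaining=[) $]
Step 19: reduce E->T. Stack=[( E] ptr=8 lookahead=) remaining=[) $]
Step 20: shift ). Stack=[( E )] ptr=9 lookahead=$ remaining=[$]
Step 21: reduce F->( E ). Stack=[F] ptr=9 lookahead=$ remaining=[$]
Step 22: reduce T->F. Stack=[T] ptr=9 lookahead=$ remaining=[$]
Step 23: reduce E->T. Stack=[E] ptr=9 lookahead=$ remaining=[$]
Step 24: accept. Stack=[E] ptr=9 lookahead=$ remaining=[$]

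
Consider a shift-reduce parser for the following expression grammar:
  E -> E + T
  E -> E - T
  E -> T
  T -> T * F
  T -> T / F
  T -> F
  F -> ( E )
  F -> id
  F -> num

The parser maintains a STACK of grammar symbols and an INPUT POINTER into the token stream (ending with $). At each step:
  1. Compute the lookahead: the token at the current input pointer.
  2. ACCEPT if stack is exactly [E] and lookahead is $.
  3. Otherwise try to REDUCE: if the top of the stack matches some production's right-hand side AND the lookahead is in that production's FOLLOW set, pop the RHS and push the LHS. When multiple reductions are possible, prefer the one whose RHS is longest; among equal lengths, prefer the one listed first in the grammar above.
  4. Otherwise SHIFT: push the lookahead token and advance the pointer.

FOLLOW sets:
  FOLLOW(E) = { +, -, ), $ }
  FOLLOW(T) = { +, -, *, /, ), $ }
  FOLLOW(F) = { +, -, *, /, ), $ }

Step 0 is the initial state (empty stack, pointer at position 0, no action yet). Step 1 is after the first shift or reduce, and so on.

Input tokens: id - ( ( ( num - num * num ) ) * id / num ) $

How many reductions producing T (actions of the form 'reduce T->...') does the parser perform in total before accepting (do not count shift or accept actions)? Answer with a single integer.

Step 1: shift id. Stack=[id] ptr=1 lookahead=- remaining=[- ( ( ( num - num * num ) ) * id / num ) $]
Step 2: reduce F->id. Stack=[F] ptr=1 lookahead=- remaining=[- ( ( ( num - num * num ) ) * id / num ) $]
Step 3: reduce T->F. Stack=[T] ptr=1 lookahead=- remaining=[- ( ( ( num - num * num ) ) * id / num ) $]
Step 4: reduce E->T. Stack=[E] ptr=1 lookahead=- remaining=[- ( ( ( num - num * num ) ) * id / num ) $]
Step 5: shift -. Stack=[E -] ptr=2 lookahead=( remaining=[( ( ( num - num * num ) ) * id / num ) $]
Step 6: shift (. Stack=[E - (] ptr=3 lookahead=( remaining=[( ( num - num * num ) ) * id / num ) $]
Step 7: shift (. Stack=[E - ( (] ptr=4 lookahead=( remaining=[( num - num * num ) ) * id / num ) $]
Step 8: shift (. Stack=[E - ( ( (] ptr=5 lookahead=num remaining=[num - num * num ) ) * id / num ) $]
Step 9: shift num. Stack=[E - ( ( ( num] ptr=6 lookahead=- remaining=[- num * num ) ) * id / num ) $]
Step 10: reduce F->num. Stack=[E - ( ( ( F] ptr=6 lookahead=- remaining=[- num * num ) ) * id / num ) $]
Step 11: reduce T->F. Stack=[E - ( ( ( T] ptr=6 lookahead=- remaining=[- num * num ) ) * id / num ) $]
Step 12: reduce E->T. Stack=[E - ( ( ( E] ptr=6 lookahead=- remaining=[- num * num ) ) * id / num ) $]
Step 13: shift -. Stack=[E - ( ( ( E -] ptr=7 lookahead=num remaining=[num * num ) ) * id / num ) $]
Step 14: shift num. Stack=[E - ( ( ( E - num] ptr=8 lookahead=* remaining=[* num ) ) * id / num ) $]
Step 15: reduce F->num. Stack=[E - ( ( ( E - F] ptr=8 lookahead=* remaining=[* num ) ) * id / num ) $]
Step 16: reduce T->F. Stack=[E - ( ( ( E - T] ptr=8 lookahead=* remaining=[* num ) ) * id / num ) $]
Step 17: shift *. Stack=[E - ( ( ( E - T *] ptr=9 lookahead=num remaining=[num ) ) * id / num ) $]
Step 18: shift num. Stack=[E - ( ( ( E - T * num] ptr=10 lookahead=) remaining=[) ) * id / num ) $]
Step 19: reduce F->num. Stack=[E - ( ( ( E - T * F] ptr=10 lookahead=) remaining=[) ) * id / num ) $]
Step 20: reduce T->T * F. Stack=[E - ( ( ( E - T] ptr=10 lookahead=) remaining=[) ) * id / num ) $]
Step 21: reduce E->E - T. Stack=[E - ( ( ( E] ptr=10 lookahead=) remaining=[) ) * id / num ) $]
Step 22: shift ). Stack=[E - ( ( ( E )] ptr=11 lookahead=) remaining=[) * id / num ) $]
Step 23: reduce F->( E ). Stack=[E - ( ( F] ptr=11 lookahead=) remaining=[) * id / num ) $]
Step 24: reduce T->F. Stack=[E - ( ( T] ptr=11 lookahead=) remaining=[) * id / num ) $]
Step 25: reduce E->T. Stack=[E - ( ( E] ptr=11 lookahead=) remaining=[) * id / num ) $]
Step 26: shift ). Stack=[E - ( ( E )] ptr=12 lookahead=* remaining=[* id / num ) $]
Step 27: reduce F->( E ). Stack=[E - ( F] ptr=12 lookahead=* remaining=[* id / num ) $]
Step 28: reduce T->F. Stack=[E - ( T] ptr=12 lookahead=* remaining=[* id / num ) $]
Step 29: shift *. Stack=[E - ( T *] ptr=13 lookahead=id remaining=[id / num ) $]
Step 30: shift id. Stack=[E - ( T * id] ptr=14 lookahead=/ remaining=[/ num ) $]
Step 31: reduce F->id. Stack=[E - ( T * F] ptr=14 lookahead=/ remaining=[/ num ) $]
Step 32: reduce T->T * F. Stack=[E - ( T] ptr=14 lookahead=/ remaining=[/ num ) $]
Step 33: shift /. Stack=[E - ( T /] ptr=15 lookahead=num remaining=[num ) $]
Step 34: shift num. Stack=[E - ( T / num] ptr=16 lookahead=) remaining=[) $]
Step 35: reduce F->num. Stack=[E - ( T / F] ptr=16 lookahead=) remaining=[) $]
Step 36: reduce T->T / F. Stack=[E - ( T] ptr=16 lookahead=) remaining=[) $]
Step 37: reduce E->T. Stack=[E - ( E] ptr=16 lookahead=) remaining=[) $]
Step 38: shift ). Stack=[E - ( E )] ptr=17 lookahead=$ remaining=[$]
Step 39: reduce F->( E ). Stack=[E - F] ptr=17 lookahead=$ remaining=[$]
Step 40: reduce T->F. Stack=[E - T] ptr=17 lookahead=$ remaining=[$]
Step 41: reduce E->E - T. Stack=[E] ptr=17 lookahead=$ remaining=[$]
Step 42: accept. Stack=[E] ptr=17 lookahead=$ remaining=[$]

Answer: 9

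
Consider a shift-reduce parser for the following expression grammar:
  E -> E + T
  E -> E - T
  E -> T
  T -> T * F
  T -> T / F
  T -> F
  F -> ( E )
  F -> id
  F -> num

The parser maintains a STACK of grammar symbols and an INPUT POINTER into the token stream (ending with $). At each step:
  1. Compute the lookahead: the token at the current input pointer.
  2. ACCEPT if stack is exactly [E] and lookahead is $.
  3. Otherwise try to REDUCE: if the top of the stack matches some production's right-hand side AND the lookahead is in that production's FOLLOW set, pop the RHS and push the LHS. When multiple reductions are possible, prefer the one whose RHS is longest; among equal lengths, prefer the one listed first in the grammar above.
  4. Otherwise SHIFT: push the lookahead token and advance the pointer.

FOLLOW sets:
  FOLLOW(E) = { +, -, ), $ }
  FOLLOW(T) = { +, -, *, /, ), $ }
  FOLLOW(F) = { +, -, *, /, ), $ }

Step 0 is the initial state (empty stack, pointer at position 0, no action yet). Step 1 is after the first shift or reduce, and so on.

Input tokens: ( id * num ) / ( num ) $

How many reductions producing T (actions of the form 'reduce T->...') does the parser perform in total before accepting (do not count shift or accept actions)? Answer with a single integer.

Step 1: shift (. Stack=[(] ptr=1 lookahead=id remaining=[id * num ) / ( num ) $]
Step 2: shift id. Stack=[( id] ptr=2 lookahead=* remaining=[* num ) / ( num ) $]
Step 3: reduce F->id. Stack=[( F] ptr=2 lookahead=* remaining=[* num ) / ( num ) $]
Step 4: reduce T->F. Stack=[( T] ptr=2 lookahead=* remaining=[* num ) / ( num ) $]
Step 5: shift *. Stack=[( T *] ptr=3 lookahead=num remaining=[num ) / ( num ) $]
Step 6: shift num. Stack=[( T * num] ptr=4 lookahead=) remaining=[) / ( num ) $]
Step 7: reduce F->num. Stack=[( T * F] ptr=4 lookahead=) remaining=[) / ( num ) $]
Step 8: reduce T->T * F. Stack=[( T] ptr=4 lookahead=) remaining=[) / ( num ) $]
Step 9: reduce E->T. Stack=[( E] ptr=4 lookahead=) remaining=[) / ( num ) $]
Step 10: shift ). Stack=[( E )] ptr=5 lookahead=/ remaining=[/ ( num ) $]
Step 11: reduce F->( E ). Stack=[F] ptr=5 lookahead=/ remaining=[/ ( num ) $]
Step 12: reduce T->F. Stack=[T] ptr=5 lookahead=/ remaining=[/ ( num ) $]
Step 13: shift /. Stack=[T /] ptr=6 lookahead=( remaining=[( num ) $]
Step 14: shift (. Stack=[T / (] ptr=7 lookahead=num remaining=[num ) $]
Step 15: shift num. Stack=[T / ( num] ptr=8 lookahead=) remaining=[) $]
Step 16: reduce F->num. Stack=[T / ( F] ptr=8 lookahead=) remaining=[) $]
Step 17: reduce T->F. Stack=[T / ( T] ptr=8 lookahead=) remaining=[) $]
Step 18: reduce E->T. Stack=[T / ( E] ptr=8 lookahead=) remaining=[) $]
Step 19: shift ). Stack=[T / ( E )] ptr=9 lookahead=$ remaining=[$]
Step 20: reduce F->( E ). Stack=[T / F] ptr=9 lookahead=$ remaining=[$]
Step 21: reduce T->T / F. Stack=[T] ptr=9 lookahead=$ remaining=[$]
Step 22: reduce E->T. Stack=[E] ptr=9 lookahead=$ remaining=[$]
Step 23: accept. Stack=[E] ptr=9 lookahead=$ remaining=[$]

Answer: 5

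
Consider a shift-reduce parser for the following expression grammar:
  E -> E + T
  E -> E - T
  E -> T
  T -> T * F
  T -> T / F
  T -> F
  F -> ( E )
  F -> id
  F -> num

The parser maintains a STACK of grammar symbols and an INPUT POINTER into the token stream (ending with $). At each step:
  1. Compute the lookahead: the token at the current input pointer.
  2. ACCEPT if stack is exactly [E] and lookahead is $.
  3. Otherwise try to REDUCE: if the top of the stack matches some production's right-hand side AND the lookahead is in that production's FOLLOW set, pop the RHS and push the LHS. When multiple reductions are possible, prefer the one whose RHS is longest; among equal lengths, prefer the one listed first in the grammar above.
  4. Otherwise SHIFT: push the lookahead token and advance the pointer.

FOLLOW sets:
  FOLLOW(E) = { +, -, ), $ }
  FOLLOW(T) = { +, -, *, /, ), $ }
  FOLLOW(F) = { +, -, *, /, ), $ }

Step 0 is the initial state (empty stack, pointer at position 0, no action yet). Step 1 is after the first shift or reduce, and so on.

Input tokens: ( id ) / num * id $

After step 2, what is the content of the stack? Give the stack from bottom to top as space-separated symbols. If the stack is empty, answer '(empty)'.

Step 1: shift (. Stack=[(] ptr=1 lookahead=id remaining=[id ) / num * id $]
Step 2: shift id. Stack=[( id] ptr=2 lookahead=) remaining=[) / num * id $]

Answer: ( id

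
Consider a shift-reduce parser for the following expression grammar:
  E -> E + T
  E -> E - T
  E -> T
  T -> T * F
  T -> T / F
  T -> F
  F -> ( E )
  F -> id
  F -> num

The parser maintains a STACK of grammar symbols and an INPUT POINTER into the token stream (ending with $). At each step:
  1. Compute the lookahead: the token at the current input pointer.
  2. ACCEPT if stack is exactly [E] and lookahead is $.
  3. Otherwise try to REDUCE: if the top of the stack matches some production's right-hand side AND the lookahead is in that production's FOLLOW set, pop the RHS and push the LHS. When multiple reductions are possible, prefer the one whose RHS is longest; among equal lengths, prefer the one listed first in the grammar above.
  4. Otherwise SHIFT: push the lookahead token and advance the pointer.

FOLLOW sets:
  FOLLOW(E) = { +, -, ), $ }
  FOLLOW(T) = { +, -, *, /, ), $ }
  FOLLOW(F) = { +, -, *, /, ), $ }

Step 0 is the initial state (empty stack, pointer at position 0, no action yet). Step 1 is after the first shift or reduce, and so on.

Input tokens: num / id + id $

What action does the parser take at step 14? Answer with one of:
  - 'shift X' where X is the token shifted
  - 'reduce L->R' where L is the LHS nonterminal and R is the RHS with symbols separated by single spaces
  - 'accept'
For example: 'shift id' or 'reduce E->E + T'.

Answer: accept

Derivation:
Step 1: shift num. Stack=[num] ptr=1 lookahead=/ remaining=[/ id + id $]
Step 2: reduce F->num. Stack=[F] ptr=1 lookahead=/ remaining=[/ id + id $]
Step 3: reduce T->F. Stack=[T] ptr=1 lookahead=/ remaining=[/ id + id $]
Step 4: shift /. Stack=[T /] ptr=2 lookahead=id remaining=[id + id $]
Step 5: shift id. Stack=[T / id] ptr=3 lookahead=+ remaining=[+ id $]
Step 6: reduce F->id. Stack=[T / F] ptr=3 lookahead=+ remaining=[+ id $]
Step 7: reduce T->T / F. Stack=[T] ptr=3 lookahead=+ remaining=[+ id $]
Step 8: reduce E->T. Stack=[E] ptr=3 lookahead=+ remaining=[+ id $]
Step 9: shift +. Stack=[E +] ptr=4 lookahead=id remaining=[id $]
Step 10: shift id. Stack=[E + id] ptr=5 lookahead=$ remaining=[$]
Step 11: reduce F->id. Stack=[E + F] ptr=5 lookahead=$ remaining=[$]
Step 12: reduce T->F. Stack=[E + T] ptr=5 lookahead=$ remaining=[$]
Step 13: reduce E->E + T. Stack=[E] ptr=5 lookahead=$ remaining=[$]
Step 14: accept. Stack=[E] ptr=5 lookahead=$ remaining=[$]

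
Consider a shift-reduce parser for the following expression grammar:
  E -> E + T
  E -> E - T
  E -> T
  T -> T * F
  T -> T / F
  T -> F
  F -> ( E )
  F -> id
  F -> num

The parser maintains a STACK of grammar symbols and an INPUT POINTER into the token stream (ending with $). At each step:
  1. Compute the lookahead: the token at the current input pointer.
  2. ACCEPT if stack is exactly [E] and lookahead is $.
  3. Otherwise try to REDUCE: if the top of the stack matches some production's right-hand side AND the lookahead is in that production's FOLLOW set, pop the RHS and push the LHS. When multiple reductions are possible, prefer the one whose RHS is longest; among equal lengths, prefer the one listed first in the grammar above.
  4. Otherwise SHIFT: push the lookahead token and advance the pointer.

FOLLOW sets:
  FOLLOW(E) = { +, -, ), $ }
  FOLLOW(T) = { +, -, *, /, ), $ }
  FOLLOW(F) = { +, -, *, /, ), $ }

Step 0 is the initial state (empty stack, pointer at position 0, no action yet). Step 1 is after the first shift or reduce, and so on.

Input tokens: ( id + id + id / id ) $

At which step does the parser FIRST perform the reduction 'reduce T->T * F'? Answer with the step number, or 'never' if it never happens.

Answer: never

Derivation:
Step 1: shift (. Stack=[(] ptr=1 lookahead=id remaining=[id + id + id / id ) $]
Step 2: shift id. Stack=[( id] ptr=2 lookahead=+ remaining=[+ id + id / id ) $]
Step 3: reduce F->id. Stack=[( F] ptr=2 lookahead=+ remaining=[+ id + id / id ) $]
Step 4: reduce T->F. Stack=[( T] ptr=2 lookahead=+ remaining=[+ id + id / id ) $]
Step 5: reduce E->T. Stack=[( E] ptr=2 lookahead=+ remaining=[+ id + id / id ) $]
Step 6: shift +. Stack=[( E +] ptr=3 lookahead=id remaining=[id + id / id ) $]
Step 7: shift id. Stack=[( E + id] ptr=4 lookahead=+ remaining=[+ id / id ) $]
Step 8: reduce F->id. Stack=[( E + F] ptr=4 lookahead=+ remaining=[+ id / id ) $]
Step 9: reduce T->F. Stack=[( E + T] ptr=4 lookahead=+ remaining=[+ id / id ) $]
Step 10: reduce E->E + T. Stack=[( E] ptr=4 lookahead=+ remaining=[+ id / id ) $]
Step 11: shift +. Stack=[( E +] ptr=5 lookahead=id remaining=[id / id ) $]
Step 12: shift id. Stack=[( E + id] ptr=6 lookahead=/ remaining=[/ id ) $]
Step 13: reduce F->id. Stack=[( E + F] ptr=6 lookahead=/ remaining=[/ id ) $]
Step 14: reduce T->F. Stack=[( E + T] ptr=6 lookahead=/ remaining=[/ id ) $]
Step 15: shift /. Stack=[( E + T /] ptr=7 lookahead=id remaining=[id ) $]
Step 16: shift id. Stack=[( E + T / id] ptr=8 lookahead=) remaining=[) $]
Step 17: reduce F->id. Stack=[( E + T / F] ptr=8 lookahead=) remaining=[) $]
Step 18: reduce T->T / F. Stack=[( E + T] ptr=8 lookahead=) remaining=[) $]
Step 19: reduce E->E + T. Stack=[( E] ptr=8 lookahead=) remaining=[) $]
Step 20: shift ). Stack=[( E )] ptr=9 lookahead=$ remaining=[$]
Step 21: reduce F->( E ). Stack=[F] ptr=9 lookahead=$ remaining=[$]
Step 22: reduce T->F. Stack=[T] ptr=9 lookahead=$ remaining=[$]
Step 23: reduce E->T. Stack=[E] ptr=9 lookahead=$ remaining=[$]
Step 24: accept. Stack=[E] ptr=9 lookahead=$ remaining=[$]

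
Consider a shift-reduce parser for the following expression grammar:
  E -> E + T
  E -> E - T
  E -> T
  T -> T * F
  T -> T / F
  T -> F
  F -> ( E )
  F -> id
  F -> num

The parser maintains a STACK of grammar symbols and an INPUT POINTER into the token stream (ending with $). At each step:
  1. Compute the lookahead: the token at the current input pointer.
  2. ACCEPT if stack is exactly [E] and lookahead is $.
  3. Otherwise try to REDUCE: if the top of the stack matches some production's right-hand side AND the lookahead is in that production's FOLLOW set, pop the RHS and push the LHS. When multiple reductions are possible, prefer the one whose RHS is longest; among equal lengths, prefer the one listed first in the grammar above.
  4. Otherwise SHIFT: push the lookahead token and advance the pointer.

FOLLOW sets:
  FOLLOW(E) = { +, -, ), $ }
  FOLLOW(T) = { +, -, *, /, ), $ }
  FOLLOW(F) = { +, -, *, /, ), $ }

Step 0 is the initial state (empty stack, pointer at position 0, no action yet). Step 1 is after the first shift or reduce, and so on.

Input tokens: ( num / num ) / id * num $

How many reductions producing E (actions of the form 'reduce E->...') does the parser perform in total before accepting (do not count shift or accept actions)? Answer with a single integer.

Step 1: shift (. Stack=[(] ptr=1 lookahead=num remaining=[num / num ) / id * num $]
Step 2: shift num. Stack=[( num] ptr=2 lookahead=/ remaining=[/ num ) / id * num $]
Step 3: reduce F->num. Stack=[( F] ptr=2 lookahead=/ remaining=[/ num ) / id * num $]
Step 4: reduce T->F. Stack=[( T] ptr=2 lookahead=/ remaining=[/ num ) / id * num $]
Step 5: shift /. Stack=[( T /] ptr=3 lookahead=num remaining=[num ) / id * num $]
Step 6: shift num. Stack=[( T / num] ptr=4 lookahead=) remaining=[) / id * num $]
Step 7: reduce F->num. Stack=[( T / F] ptr=4 lookahead=) remaining=[) / id * num $]
Step 8: reduce T->T / F. Stack=[( T] ptr=4 lookahead=) remaining=[) / id * num $]
Step 9: reduce E->T. Stack=[( E] ptr=4 lookahead=) remaining=[) / id * num $]
Step 10: shift ). Stack=[( E )] ptr=5 lookahead=/ remaining=[/ id * num $]
Step 11: reduce F->( E ). Stack=[F] ptr=5 lookahead=/ remaining=[/ id * num $]
Step 12: reduce T->F. Stack=[T] ptr=5 lookahead=/ remaining=[/ id * num $]
Step 13: shift /. Stack=[T /] ptr=6 lookahead=id remaining=[id * num $]
Step 14: shift id. Stack=[T / id] ptr=7 lookahead=* remaining=[* num $]
Step 15: reduce F->id. Stack=[T / F] ptr=7 lookahead=* remaining=[* num $]
Step 16: reduce T->T / F. Stack=[T] ptr=7 lookahead=* remaining=[* num $]
Step 17: shift *. Stack=[T *] ptr=8 lookahead=num remaining=[num $]
Step 18: shift num. Stack=[T * num] ptr=9 lookahead=$ remaining=[$]
Step 19: reduce F->num. Stack=[T * F] ptr=9 lookahead=$ remaining=[$]
Step 20: reduce T->T * F. Stack=[T] ptr=9 lookahead=$ remaining=[$]
Step 21: reduce E->T. Stack=[E] ptr=9 lookahead=$ remaining=[$]
Step 22: accept. Stack=[E] ptr=9 lookahead=$ remaining=[$]

Answer: 2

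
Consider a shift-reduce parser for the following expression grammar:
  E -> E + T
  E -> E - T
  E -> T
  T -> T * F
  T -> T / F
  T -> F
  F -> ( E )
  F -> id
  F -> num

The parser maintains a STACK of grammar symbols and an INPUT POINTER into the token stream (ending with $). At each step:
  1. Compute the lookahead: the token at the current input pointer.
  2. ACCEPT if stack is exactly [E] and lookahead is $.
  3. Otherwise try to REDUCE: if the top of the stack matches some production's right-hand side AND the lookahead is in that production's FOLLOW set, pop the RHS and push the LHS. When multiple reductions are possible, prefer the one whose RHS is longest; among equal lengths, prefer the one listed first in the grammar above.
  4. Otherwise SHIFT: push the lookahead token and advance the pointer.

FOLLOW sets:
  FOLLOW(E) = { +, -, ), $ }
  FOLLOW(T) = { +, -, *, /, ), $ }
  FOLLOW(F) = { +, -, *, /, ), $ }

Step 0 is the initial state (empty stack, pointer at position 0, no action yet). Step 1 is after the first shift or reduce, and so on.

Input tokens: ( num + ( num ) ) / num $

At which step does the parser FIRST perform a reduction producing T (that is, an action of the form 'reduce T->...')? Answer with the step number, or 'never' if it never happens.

Step 1: shift (. Stack=[(] ptr=1 lookahead=num remaining=[num + ( num ) ) / num $]
Step 2: shift num. Stack=[( num] ptr=2 lookahead=+ remaining=[+ ( num ) ) / num $]
Step 3: reduce F->num. Stack=[( F] ptr=2 lookahead=+ remaining=[+ ( num ) ) / num $]
Step 4: reduce T->F. Stack=[( T] ptr=2 lookahead=+ remaining=[+ ( num ) ) / num $]

Answer: 4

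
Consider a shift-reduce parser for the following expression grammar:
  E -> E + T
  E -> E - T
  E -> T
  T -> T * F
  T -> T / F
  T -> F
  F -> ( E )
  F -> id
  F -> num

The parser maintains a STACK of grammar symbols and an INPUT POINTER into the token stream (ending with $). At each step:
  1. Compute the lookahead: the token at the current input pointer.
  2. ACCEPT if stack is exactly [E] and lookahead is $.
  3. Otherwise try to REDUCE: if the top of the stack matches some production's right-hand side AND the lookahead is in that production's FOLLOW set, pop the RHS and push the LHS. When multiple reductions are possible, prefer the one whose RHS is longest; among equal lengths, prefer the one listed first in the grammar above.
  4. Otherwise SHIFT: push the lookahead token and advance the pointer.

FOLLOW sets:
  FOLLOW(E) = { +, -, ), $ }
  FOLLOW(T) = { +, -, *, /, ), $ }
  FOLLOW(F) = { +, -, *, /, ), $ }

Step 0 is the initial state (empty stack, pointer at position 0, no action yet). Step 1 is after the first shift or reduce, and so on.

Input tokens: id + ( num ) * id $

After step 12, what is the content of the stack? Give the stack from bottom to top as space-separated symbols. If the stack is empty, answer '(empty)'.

Step 1: shift id. Stack=[id] ptr=1 lookahead=+ remaining=[+ ( num ) * id $]
Step 2: reduce F->id. Stack=[F] ptr=1 lookahead=+ remaining=[+ ( num ) * id $]
Step 3: reduce T->F. Stack=[T] ptr=1 lookahead=+ remaining=[+ ( num ) * id $]
Step 4: reduce E->T. Stack=[E] ptr=1 lookahead=+ remaining=[+ ( num ) * id $]
Step 5: shift +. Stack=[E +] ptr=2 lookahead=( remaining=[( num ) * id $]
Step 6: shift (. Stack=[E + (] ptr=3 lookahead=num remaining=[num ) * id $]
Step 7: shift num. Stack=[E + ( num] ptr=4 lookahead=) remaining=[) * id $]
Step 8: reduce F->num. Stack=[E + ( F] ptr=4 lookahead=) remaining=[) * id $]
Step 9: reduce T->F. Stack=[E + ( T] ptr=4 lookahead=) remaining=[) * id $]
Step 10: reduce E->T. Stack=[E + ( E] ptr=4 lookahead=) remaining=[) * id $]
Step 11: shift ). Stack=[E + ( E )] ptr=5 lookahead=* remaining=[* id $]
Step 12: reduce F->( E ). Stack=[E + F] ptr=5 lookahead=* remaining=[* id $]

Answer: E + F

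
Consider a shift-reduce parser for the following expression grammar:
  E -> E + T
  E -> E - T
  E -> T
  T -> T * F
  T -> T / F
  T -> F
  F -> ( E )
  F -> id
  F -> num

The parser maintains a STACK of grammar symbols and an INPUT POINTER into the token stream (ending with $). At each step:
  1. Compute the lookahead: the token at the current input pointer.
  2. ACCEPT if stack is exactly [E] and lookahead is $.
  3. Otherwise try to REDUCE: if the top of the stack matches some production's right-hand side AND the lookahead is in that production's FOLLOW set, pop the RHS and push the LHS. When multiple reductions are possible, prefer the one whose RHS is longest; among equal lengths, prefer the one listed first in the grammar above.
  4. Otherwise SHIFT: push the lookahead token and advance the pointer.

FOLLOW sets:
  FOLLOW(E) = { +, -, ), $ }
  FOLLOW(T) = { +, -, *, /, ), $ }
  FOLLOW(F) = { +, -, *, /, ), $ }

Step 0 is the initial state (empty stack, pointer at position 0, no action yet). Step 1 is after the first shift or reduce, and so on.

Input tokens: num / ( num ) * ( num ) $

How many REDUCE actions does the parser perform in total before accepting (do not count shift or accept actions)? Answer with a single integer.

Answer: 13

Derivation:
Step 1: shift num. Stack=[num] ptr=1 lookahead=/ remaining=[/ ( num ) * ( num ) $]
Step 2: reduce F->num. Stack=[F] ptr=1 lookahead=/ remaining=[/ ( num ) * ( num ) $]
Step 3: reduce T->F. Stack=[T] ptr=1 lookahead=/ remaining=[/ ( num ) * ( num ) $]
Step 4: shift /. Stack=[T /] ptr=2 lookahead=( remaining=[( num ) * ( num ) $]
Step 5: shift (. Stack=[T / (] ptr=3 lookahead=num remaining=[num ) * ( num ) $]
Step 6: shift num. Stack=[T / ( num] ptr=4 lookahead=) remaining=[) * ( num ) $]
Step 7: reduce F->num. Stack=[T / ( F] ptr=4 lookahead=) remaining=[) * ( num ) $]
Step 8: reduce T->F. Stack=[T / ( T] ptr=4 lookahead=) remaining=[) * ( num ) $]
Step 9: reduce E->T. Stack=[T / ( E] ptr=4 lookahead=) remaining=[) * ( num ) $]
Step 10: shift ). Stack=[T / ( E )] ptr=5 lookahead=* remaining=[* ( num ) $]
Step 11: reduce F->( E ). Stack=[T / F] ptr=5 lookahead=* remaining=[* ( num ) $]
Step 12: reduce T->T / F. Stack=[T] ptr=5 lookahead=* remaining=[* ( num ) $]
Step 13: shift *. Stack=[T *] ptr=6 lookahead=( remaining=[( num ) $]
Step 14: shift (. Stack=[T * (] ptr=7 lookahead=num remaining=[num ) $]
Step 15: shift num. Stack=[T * ( num] ptr=8 lookahead=) remaining=[) $]
Step 16: reduce F->num. Stack=[T * ( F] ptr=8 lookahead=) remaining=[) $]
Step 17: reduce T->F. Stack=[T * ( T] ptr=8 lookahead=) remaining=[) $]
Step 18: reduce E->T. Stack=[T * ( E] ptr=8 lookahead=) remaining=[) $]
Step 19: shift ). Stack=[T * ( E )] ptr=9 lookahead=$ remaining=[$]
Step 20: reduce F->( E ). Stack=[T * F] ptr=9 lookahead=$ remaining=[$]
Step 21: reduce T->T * F. Stack=[T] ptr=9 lookahead=$ remaining=[$]
Step 22: reduce E->T. Stack=[E] ptr=9 lookahead=$ remaining=[$]
Step 23: accept. Stack=[E] ptr=9 lookahead=$ remaining=[$]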